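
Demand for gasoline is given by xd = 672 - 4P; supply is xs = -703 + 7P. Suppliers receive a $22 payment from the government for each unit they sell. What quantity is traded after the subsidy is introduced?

Pre-subsidy: 672 - 4P = -703 + 7P gives P* = 125, x* = 172.
With the subsidy, sellers receive Ps = Pb + 22 for each unit, where Pb is the price buyers pay.
Supply in terms of Pb becomes xs = -703 + 7(Pb + 22) = -549 + 7Pb. Setting this equal to demand: 672 - 4Pb = -549 + 7Pb, so Pb = 111.
Sellers receive Ps = 111 + 22 = 133; x' = 672 − 4·111 = 228.

x' = 228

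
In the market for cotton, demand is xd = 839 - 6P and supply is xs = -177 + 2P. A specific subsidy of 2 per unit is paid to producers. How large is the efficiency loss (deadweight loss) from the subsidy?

Pre-subsidy: 839 - 6P = -177 + 2P gives P* = 127, x* = 77.
With the subsidy, sellers receive Ps = Pb + 2 for each unit, where Pb is the price buyers pay.
Supply in terms of Pb becomes xs = -177 + 2(Pb + 2) = -173 + 2Pb. Setting this equal to demand: 839 - 6Pb = -173 + 2Pb, so Pb = 126.5.
Sellers receive Ps = 126.5 + 2 = 128.5; x' = 839 − 6·126.5 = 80.
The subsidy expands output by 80 − 77 = 3 past the efficient level; on those units the gap between marginal cost and willingness to pay runs from 0 up to 2.
DWL = ½ × 2 × 3 = 3.

Deadweight loss = 3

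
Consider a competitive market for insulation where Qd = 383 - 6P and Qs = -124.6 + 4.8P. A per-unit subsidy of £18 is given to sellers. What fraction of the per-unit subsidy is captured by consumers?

Consumer share = 4/9

Pre-subsidy: 383 - 6P = -124.6 + 4.8P gives P* = 47, Q* = 101.
With the subsidy, sellers receive Ps = Pb + 18 for each unit, where Pb is the price buyers pay.
Supply in terms of Pb becomes Qs = -124.6 + 4.8(Pb + 18) = -38.2 + 4.8Pb. Setting this equal to demand: 383 - 6Pb = -38.2 + 4.8Pb, so Pb = 39.
Sellers receive Ps = 39 + 18 = 57; Q' = 383 − 6·39 = 149.
Buyers' price falls by P* − Pb = 47 − 39 = 8; sellers' price rises by Ps − P* = 57 − 47 = 10.
So consumers capture 8/18 = 4/9 of each unit of subsidy.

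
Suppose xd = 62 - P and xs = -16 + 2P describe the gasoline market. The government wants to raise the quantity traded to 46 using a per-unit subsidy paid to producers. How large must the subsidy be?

Required subsidy s = 15 per unit

At x = 46, invert demand for the buyer price: Pb = (62 − 46)/1 = 16; invert supply for the seller price: Ps = (46 − (-16))/2 = 31.
The subsidy must fill the gap: s = Ps − Pb = 31 − 16 = 15.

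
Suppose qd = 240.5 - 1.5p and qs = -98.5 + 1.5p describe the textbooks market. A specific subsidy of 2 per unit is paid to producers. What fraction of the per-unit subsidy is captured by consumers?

Pre-subsidy: 240.5 - 1.5p = -98.5 + 1.5p gives p* = 113, q* = 71.
With the subsidy, sellers receive ps = pb + 2 for each unit, where pb is the price buyers pay.
Supply in terms of pb becomes qs = -98.5 + 1.5(pb + 2) = -95.5 + 1.5pb. Setting this equal to demand: 240.5 - 1.5pb = -95.5 + 1.5pb, so pb = 112.
Sellers receive ps = 112 + 2 = 114; q' = 240.5 − 1.5·112 = 72.5.
Buyers' price falls by p* − pb = 113 − 112 = 1; sellers' price rises by ps − p* = 114 − 113 = 1.
So consumers capture 1/2 = 0.5 of each unit of subsidy.

Consumer share = 0.5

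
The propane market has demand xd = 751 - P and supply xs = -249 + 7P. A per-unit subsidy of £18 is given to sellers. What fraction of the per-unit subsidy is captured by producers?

Pre-subsidy: 751 - P = -249 + 7P gives P* = 125, x* = 626.
With the subsidy, sellers receive Ps = Pb + 18 for each unit, where Pb is the price buyers pay.
Supply in terms of Pb becomes xs = -249 + 7(Pb + 18) = -123 + 7Pb. Setting this equal to demand: 751 - Pb = -123 + 7Pb, so Pb = 109.25.
Sellers receive Ps = 109.25 + 18 = 127.25; x' = 751 − 1·109.25 = 641.75.
Buyers' price falls by P* − Pb = 125 − 109.25 = 15.75; sellers' price rises by Ps − P* = 127.25 − 125 = 2.25.
So producers capture 2.25/18 = 0.125 of each unit of subsidy.

Producer share = 0.125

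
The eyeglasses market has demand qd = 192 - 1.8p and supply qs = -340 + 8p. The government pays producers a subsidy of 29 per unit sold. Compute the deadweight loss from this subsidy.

Deadweight loss = 30276/49

Pre-subsidy: 192 - 1.8p = -340 + 8p gives p* = 380/7, q* = 660/7.
With the subsidy, sellers receive ps = pb + 29 for each unit, where pb is the price buyers pay.
Supply in terms of pb becomes qs = -340 + 8(pb + 29) = -108 + 8pb. Setting this equal to demand: 192 - 1.8pb = -108 + 8pb, so pb = 1500/49.
Sellers receive ps = 1500/49 + 29 = 2921/49; q' = 192 − 1.8·(1500/49) = 6708/49.
The subsidy expands output by 6708/49 − 660/7 = 2088/49 past the efficient level; on those units the gap between marginal cost and willingness to pay runs from 0 up to 29.
DWL = ½ × 29 × 2088/49 = 30276/49.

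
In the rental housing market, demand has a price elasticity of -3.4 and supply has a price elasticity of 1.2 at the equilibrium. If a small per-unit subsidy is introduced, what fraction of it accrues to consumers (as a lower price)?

Consumer share = 6/23

For a small subsidy around the equilibrium, the benefit split depends on the relative slopes, which at a point are proportional to the elasticities.
Buyer share = εs/(εs + |εd|) = 1.2/(1.2 + 3.4) = 6/23; seller share = |εd|/(εs + |εd|) = 17/23.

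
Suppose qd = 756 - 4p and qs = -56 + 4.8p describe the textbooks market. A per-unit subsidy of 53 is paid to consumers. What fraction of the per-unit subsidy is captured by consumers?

Pre-subsidy: 756 - 4p = -56 + 4.8p gives p* = 1015/11, q* = 4256/11.
With the rebate, buyers effectively pay pb = ps − 53, where ps is the price sellers receive.
Demand in terms of ps becomes qd = 756 − 4(ps − 53) = 968 - 4ps. Setting this equal to supply: 968 - 4ps = -56 + 4.8ps, so ps = 1280/11.
Buyers pay pb = 1280/11 − 53 = 697/11; q' = -56 + 4.8·(1280/11) = 5528/11.
Buyers' price falls by p* − pb = 1015/11 − 697/11 = 318/11; sellers' price rises by ps − p* = 1280/11 − 1015/11 = 265/11.
So consumers capture (318/11)/53 = 6/11 of each unit of subsidy.

Consumer share = 6/11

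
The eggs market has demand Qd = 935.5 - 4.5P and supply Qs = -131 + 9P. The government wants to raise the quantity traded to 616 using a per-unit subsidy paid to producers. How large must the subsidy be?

At Q = 616, invert demand for the buyer price: Pb = (935.5 − 616)/4.5 = 71; invert supply for the seller price: Ps = (616 − (-131))/9 = 83.
The subsidy must fill the gap: s = Ps − Pb = 83 − 71 = 12.

Required subsidy s = 12 per unit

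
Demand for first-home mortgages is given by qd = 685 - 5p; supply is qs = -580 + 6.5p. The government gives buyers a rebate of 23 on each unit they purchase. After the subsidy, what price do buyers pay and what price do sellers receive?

Pre-subsidy: 685 - 5p = -580 + 6.5p gives p* = 110, q* = 135.
With the rebate, buyers effectively pay pb = ps − 23, where ps is the price sellers receive.
Demand in terms of ps becomes qd = 685 − 5(ps − 23) = 800 - 5ps. Setting this equal to supply: 800 - 5ps = -580 + 6.5ps, so ps = 120.
Buyers pay pb = 120 − 23 = 97; q' = -580 + 6.5·120 = 200.

Buyers pay 97; sellers receive 120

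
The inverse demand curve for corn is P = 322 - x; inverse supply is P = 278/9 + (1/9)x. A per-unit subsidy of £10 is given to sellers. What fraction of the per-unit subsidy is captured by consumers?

Pre-subsidy: 322 - x = 278/9 + (1/9)x gives x* = 262 and P* = 60.
With the subsidy, sellers receive Ps = Pb + 10 for each unit, where Pb is the price buyers pay.
On the curves, Pb = 322 - x and Ps = 278/9 + (1/9)x; the wedge Ps − Pb = 10 gives 278/9 + (1/9)x − (322 - x) = 10, so x' = 271.
Then Pb = 322 − 1·271 = 51 and Ps = 278/9 + (1/9)·271 = 61.
Buyers' price falls by P* − Pb = 60 − 51 = 9; sellers' price rises by Ps − P* = 61 − 60 = 1.
So consumers capture 9/10 = 0.9 of each unit of subsidy.

Consumer share = 0.9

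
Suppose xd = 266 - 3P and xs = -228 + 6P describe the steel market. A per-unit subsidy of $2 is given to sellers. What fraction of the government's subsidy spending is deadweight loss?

Pre-subsidy: 266 - 3P = -228 + 6P gives P* = 494/9, x* = 304/3.
With the subsidy, sellers receive Ps = Pb + 2 for each unit, where Pb is the price buyers pay.
Supply in terms of Pb becomes xs = -228 + 6(Pb + 2) = -216 + 6Pb. Setting this equal to demand: 266 - 3Pb = -216 + 6Pb, so Pb = 482/9.
Sellers receive Ps = 482/9 + 2 = 500/9; x' = 266 − 3·(482/9) = 316/3.
ΔCS = ½(304/3 + 316/3)(494/9 − 482/9) = 1240/9; ΔPS = ½(304/3 + 316/3)(500/9 − 494/9) = 620/9.
Government spending = 2 × 316/3 = 632/3.
DWL = ½ × 2 × (316/3 − 304/3) = 4; fraction = 4 / (632/3) = 3/158.

DWL / government spending = 3/158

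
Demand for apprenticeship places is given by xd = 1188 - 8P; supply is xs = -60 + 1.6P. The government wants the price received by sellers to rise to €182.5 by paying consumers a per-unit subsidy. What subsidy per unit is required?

At a seller price of 182.5, quantity supplied is -60 + 1.6·182.5 = 232.
Buyers absorb 232 only when they pay Pb with 1188 − 8·Pb = 232, i.e. Pb = 119.5.
s = Ps − Pb = 182.5 − 119.5 = 63.

Required subsidy s = €63 per unit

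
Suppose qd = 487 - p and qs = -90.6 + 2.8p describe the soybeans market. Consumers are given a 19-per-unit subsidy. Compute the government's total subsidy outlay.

Government cost = 6631

Pre-subsidy: 487 - p = -90.6 + 2.8p gives p* = 152, q* = 335.
With the rebate, buyers effectively pay pb = ps − 19, where ps is the price sellers receive.
Demand in terms of ps becomes qd = 487 − 1(ps − 19) = 506 - ps. Setting this equal to supply: 506 - ps = -90.6 + 2.8ps, so ps = 157.
Buyers pay pb = 157 − 19 = 138; q' = -90.6 + 2.8·157 = 349.
Government outlay = subsidy × quantity = 19 × 349 = 6631.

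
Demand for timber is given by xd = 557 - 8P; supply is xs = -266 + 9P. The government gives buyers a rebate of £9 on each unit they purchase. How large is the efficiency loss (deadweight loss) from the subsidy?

Deadweight loss = 2916/17

Pre-subsidy: 557 - 8P = -266 + 9P gives P* = 823/17, x* = 2885/17.
With the rebate, buyers effectively pay Pb = Ps − 9, where Ps is the price sellers receive.
Demand in terms of Ps becomes xd = 557 − 8(Ps − 9) = 629 - 8Ps. Setting this equal to supply: 629 - 8Ps = -266 + 9Ps, so Ps = 895/17.
Buyers pay Pb = 895/17 − 9 = 742/17; x' = -266 + 9·(895/17) = 3533/17.
The subsidy expands output by 3533/17 − 2885/17 = 648/17 past the efficient level; on those units the gap between marginal cost and willingness to pay runs from 0 up to 9.
DWL = ½ × 9 × 648/17 = 2916/17.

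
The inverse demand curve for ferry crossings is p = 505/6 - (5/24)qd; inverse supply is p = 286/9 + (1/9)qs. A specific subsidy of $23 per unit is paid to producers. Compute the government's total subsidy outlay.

Pre-subsidy: 505/6 - (5/24)q = 286/9 + (1/9)q gives q* = 164 and p* = 50.
With the subsidy, sellers receive ps = pb + 23 for each unit, where pb is the price buyers pay.
On the curves, pb = 505/6 - (5/24)q and ps = 286/9 + (1/9)q; the wedge ps − pb = 23 gives 286/9 + (1/9)q − (505/6 - (5/24)q) = 23, so q' = 236.
Then pb = 505/6 − (5/24)·236 = 35 and ps = 286/9 + (1/9)·236 = 58.
Government outlay = subsidy × quantity = 23 × 236 = 5428.

Government cost = $5428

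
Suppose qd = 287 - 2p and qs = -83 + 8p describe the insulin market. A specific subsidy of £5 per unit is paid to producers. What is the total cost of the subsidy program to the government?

Pre-subsidy: 287 - 2p = -83 + 8p gives p* = 37, q* = 213.
With the subsidy, sellers receive ps = pb + 5 for each unit, where pb is the price buyers pay.
Supply in terms of pb becomes qs = -83 + 8(pb + 5) = -43 + 8pb. Setting this equal to demand: 287 - 2pb = -43 + 8pb, so pb = 33.
Sellers receive ps = 33 + 5 = 38; q' = 287 − 2·33 = 221.
Government outlay = subsidy × quantity = 5 × 221 = 1105.

Government cost = £1105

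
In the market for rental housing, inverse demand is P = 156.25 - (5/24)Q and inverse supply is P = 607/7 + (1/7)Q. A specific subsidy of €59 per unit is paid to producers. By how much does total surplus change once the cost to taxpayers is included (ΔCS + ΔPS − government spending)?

Pre-subsidy: 156.25 - (5/24)Q = 607/7 + (1/7)Q gives Q* = 198 and P* = 115.
With the subsidy, sellers receive Ps = Pb + 59 for each unit, where Pb is the price buyers pay.
On the curves, Pb = 156.25 - (5/24)Q and Ps = 607/7 + (1/7)Q; the wedge Ps − Pb = 59 gives 607/7 + (1/7)Q − (156.25 - (5/24)Q) = 59, so Q' = 366.
Then Pb = 156.25 − (5/24)·366 = 80 and Ps = 607/7 + (1/7)·366 = 139.
ΔCS = ½(198 + 366)(115 − 80) = 9870; ΔPS = ½(198 + 366)(139 − 115) = 6768.
Government spending = 59 × 366 = 21594.
Net change = 9870 + 6768 − 21594 = -4956. The loss equals the DWL triangle ½·59·168.

Net change in total surplus = -€4956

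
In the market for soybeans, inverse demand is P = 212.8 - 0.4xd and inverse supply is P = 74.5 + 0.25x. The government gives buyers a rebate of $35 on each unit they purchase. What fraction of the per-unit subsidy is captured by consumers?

Consumer share = 8/13

Pre-subsidy: 212.8 - 0.4x = 74.5 + 0.25x gives x* = 2766/13 and P* = 1660/13.
With the rebate, buyers effectively pay Pb = Ps − 35, where Ps is the price sellers receive.
On the curves, Pb = 212.8 - 0.4x and Ps = 74.5 + 0.25x; the wedge Ps − Pb = 35 gives 74.5 + 0.25x − (212.8 - 0.4x) = 35, so x' = 3466/13.
Then Pb = 212.8 − 0.4·(3466/13) = 1380/13 and Ps = 74.5 + 0.25·(3466/13) = 1835/13.
Buyers' price falls by P* − Pb = 1660/13 − 1380/13 = 280/13; sellers' price rises by Ps − P* = 1835/13 − 1660/13 = 175/13.
So consumers capture (280/13)/35 = 8/13 of each unit of subsidy.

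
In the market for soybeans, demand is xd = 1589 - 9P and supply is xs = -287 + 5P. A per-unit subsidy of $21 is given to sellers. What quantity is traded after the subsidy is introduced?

x' = 450.5

Pre-subsidy: 1589 - 9P = -287 + 5P gives P* = 134, x* = 383.
With the subsidy, sellers receive Ps = Pb + 21 for each unit, where Pb is the price buyers pay.
Supply in terms of Pb becomes xs = -287 + 5(Pb + 21) = -182 + 5Pb. Setting this equal to demand: 1589 - 9Pb = -182 + 5Pb, so Pb = 126.5.
Sellers receive Ps = 126.5 + 21 = 147.5; x' = 1589 − 9·126.5 = 450.5.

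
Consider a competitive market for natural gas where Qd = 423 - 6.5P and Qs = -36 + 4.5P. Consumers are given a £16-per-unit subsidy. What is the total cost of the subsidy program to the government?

Pre-subsidy: 423 - 6.5P = -36 + 4.5P gives P* = 459/11, Q* = 3339/22.
With the rebate, buyers effectively pay Pb = Ps − 16, where Ps is the price sellers receive.
Demand in terms of Ps becomes Qd = 423 − 6.5(Ps − 16) = 527 - 6.5Ps. Setting this equal to supply: 527 - 6.5Ps = -36 + 4.5Ps, so Ps = 563/11.
Buyers pay Pb = 563/11 − 16 = 387/11; Q' = -36 + 4.5·(563/11) = 4275/22.
Government outlay = subsidy × quantity = 16 × 4275/22 = 34200/11.

Government cost = 34200/11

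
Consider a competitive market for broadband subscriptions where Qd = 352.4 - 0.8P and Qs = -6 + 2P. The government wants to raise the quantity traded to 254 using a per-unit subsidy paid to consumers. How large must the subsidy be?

At Q = 254, invert demand for the buyer price: Pb = (352.4 − 254)/0.8 = 123; invert supply for the seller price: Ps = (254 − (-6))/2 = 130.
The subsidy must fill the gap: s = Ps − Pb = 130 − 123 = 7.

Required subsidy s = 7 per unit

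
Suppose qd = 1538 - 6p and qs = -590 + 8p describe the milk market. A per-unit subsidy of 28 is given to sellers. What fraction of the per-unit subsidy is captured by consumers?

Consumer share = 4/7

Pre-subsidy: 1538 - 6p = -590 + 8p gives p* = 152, q* = 626.
With the subsidy, sellers receive ps = pb + 28 for each unit, where pb is the price buyers pay.
Supply in terms of pb becomes qs = -590 + 8(pb + 28) = -366 + 8pb. Setting this equal to demand: 1538 - 6pb = -366 + 8pb, so pb = 136.
Sellers receive ps = 136 + 28 = 164; q' = 1538 − 6·136 = 722.
Buyers' price falls by p* − pb = 152 − 136 = 16; sellers' price rises by ps − p* = 164 − 152 = 12.
So consumers capture 16/28 = 4/7 of each unit of subsidy.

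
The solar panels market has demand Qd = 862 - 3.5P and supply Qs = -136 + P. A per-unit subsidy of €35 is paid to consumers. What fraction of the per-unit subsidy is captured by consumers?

Consumer share = 2/9

Pre-subsidy: 862 - 3.5P = -136 + P gives P* = 1996/9, Q* = 772/9.
With the rebate, buyers effectively pay Pb = Ps − 35, where Ps is the price sellers receive.
Demand in terms of Ps becomes Qd = 862 − 3.5(Ps − 35) = 984.5 - 3.5Ps. Setting this equal to supply: 984.5 - 3.5Ps = -136 + Ps, so Ps = 249.
Buyers pay Pb = 249 − 35 = 214; Q' = -136 + 1·249 = 113.
Buyers' price falls by P* − Pb = 1996/9 − 214 = 70/9; sellers' price rises by Ps − P* = 249 − 1996/9 = 245/9.
So consumers capture (70/9)/35 = 2/9 of each unit of subsidy.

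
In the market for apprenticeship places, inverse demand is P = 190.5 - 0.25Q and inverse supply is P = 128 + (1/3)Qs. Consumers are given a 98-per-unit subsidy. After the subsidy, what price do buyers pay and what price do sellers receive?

Buyers pay 852/7; sellers receive 1538/7

Pre-subsidy: 190.5 - 0.25Q = 128 + (1/3)Q gives Q* = 750/7 and P* = 1146/7.
With the rebate, buyers effectively pay Pb = Ps − 98, where Ps is the price sellers receive.
On the curves, Pb = 190.5 - 0.25Q and Ps = 128 + (1/3)Q; the wedge Ps − Pb = 98 gives 128 + (1/3)Q − (190.5 - 0.25Q) = 98, so Q' = 1926/7.
Then Pb = 190.5 − 0.25·(1926/7) = 852/7 and Ps = 128 + (1/3)·(1926/7) = 1538/7.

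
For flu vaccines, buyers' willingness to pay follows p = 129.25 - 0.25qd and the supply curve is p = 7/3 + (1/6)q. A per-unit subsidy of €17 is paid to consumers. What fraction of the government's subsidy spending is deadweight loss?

DWL / government spending = 102/1727

Pre-subsidy: 129.25 - 0.25q = 7/3 + (1/6)q gives q* = 304.6 and p* = 53.1.
With the rebate, buyers effectively pay pb = ps − 17, where ps is the price sellers receive.
On the curves, pb = 129.25 - 0.25q and ps = 7/3 + (1/6)q; the wedge ps − pb = 17 gives 7/3 + (1/6)q − (129.25 - 0.25q) = 17, so q' = 345.4.
Then pb = 129.25 − 0.25·345.4 = 42.9 and ps = 7/3 + (1/6)·345.4 = 59.9.
ΔCS = ½(304.6 + 345.4)(53.1 − 42.9) = 3315; ΔPS = ½(304.6 + 345.4)(59.9 − 53.1) = 2210.
Government spending = 17 × 345.4 = 5871.8.
DWL = ½ × 17 × (345.4 − 304.6) = 346.8; fraction = 346.8 / 5871.8 = 102/1727.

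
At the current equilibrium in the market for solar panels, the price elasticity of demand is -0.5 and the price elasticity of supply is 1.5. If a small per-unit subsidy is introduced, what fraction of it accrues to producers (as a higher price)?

Producer share = 0.25

For a small subsidy around the equilibrium, the benefit split depends on the relative slopes, which at a point are proportional to the elasticities.
Buyer share = εs/(εs + |εd|) = 1.5/(1.5 + 0.5) = 0.75; seller share = |εd|/(εs + |εd|) = 0.25.
So producers capture 0.25 of the subsidy.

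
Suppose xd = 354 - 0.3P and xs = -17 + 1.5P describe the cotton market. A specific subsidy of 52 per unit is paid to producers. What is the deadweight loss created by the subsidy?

Pre-subsidy: 354 - 0.3P = -17 + 1.5P gives P* = 1855/9, x* = 1753/6.
With the subsidy, sellers receive Ps = Pb + 52 for each unit, where Pb is the price buyers pay.
Supply in terms of Pb becomes xs = -17 + 1.5(Pb + 52) = 61 + 1.5Pb. Setting this equal to demand: 354 - 0.3Pb = 61 + 1.5Pb, so Pb = 1465/9.
Sellers receive Ps = 1465/9 + 52 = 1933/9; x' = 354 − 0.3·(1465/9) = 1831/6.
The subsidy expands output by 1831/6 − 1753/6 = 13 past the efficient level; on those units the gap between marginal cost and willingness to pay runs from 0 up to 52.
DWL = ½ × 52 × 13 = 338.

Deadweight loss = 338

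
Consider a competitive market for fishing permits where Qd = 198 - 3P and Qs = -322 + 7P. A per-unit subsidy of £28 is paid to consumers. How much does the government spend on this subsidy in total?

Pre-subsidy: 198 - 3P = -322 + 7P gives P* = 52, Q* = 42.
With the rebate, buyers effectively pay Pb = Ps − 28, where Ps is the price sellers receive.
Demand in terms of Ps becomes Qd = 198 − 3(Ps − 28) = 282 - 3Ps. Setting this equal to supply: 282 - 3Ps = -322 + 7Ps, so Ps = 60.4.
Buyers pay Pb = 60.4 − 28 = 32.4; Q' = -322 + 7·60.4 = 100.8.
Government outlay = subsidy × quantity = 28 × 100.8 = 2822.4.

Government cost = £2822.4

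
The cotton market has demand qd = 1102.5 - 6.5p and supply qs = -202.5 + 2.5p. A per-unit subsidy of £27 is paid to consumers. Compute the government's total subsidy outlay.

Government cost = £5636.25

Pre-subsidy: 1102.5 - 6.5p = -202.5 + 2.5p gives p* = 145, q* = 160.
With the rebate, buyers effectively pay pb = ps − 27, where ps is the price sellers receive.
Demand in terms of ps becomes qd = 1102.5 − 6.5(ps − 27) = 1278 - 6.5ps. Setting this equal to supply: 1278 - 6.5ps = -202.5 + 2.5ps, so ps = 164.5.
Buyers pay pb = 164.5 − 27 = 137.5; q' = -202.5 + 2.5·164.5 = 208.75.
Government outlay = subsidy × quantity = 27 × 208.75 = 5636.25.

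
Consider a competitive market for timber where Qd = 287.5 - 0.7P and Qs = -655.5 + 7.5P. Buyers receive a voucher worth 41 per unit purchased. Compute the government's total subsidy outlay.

Government cost = 9563.25

Pre-subsidy: 287.5 - 0.7P = -655.5 + 7.5P gives P* = 115, Q* = 207.
With the rebate, buyers effectively pay Pb = Ps − 41, where Ps is the price sellers receive.
Demand in terms of Ps becomes Qd = 287.5 − 0.7(Ps − 41) = 316.2 - 0.7Ps. Setting this equal to supply: 316.2 - 0.7Ps = -655.5 + 7.5Ps, so Ps = 118.5.
Buyers pay Pb = 118.5 − 41 = 77.5; Q' = -655.5 + 7.5·118.5 = 233.25.
Government outlay = subsidy × quantity = 41 × 233.25 = 9563.25.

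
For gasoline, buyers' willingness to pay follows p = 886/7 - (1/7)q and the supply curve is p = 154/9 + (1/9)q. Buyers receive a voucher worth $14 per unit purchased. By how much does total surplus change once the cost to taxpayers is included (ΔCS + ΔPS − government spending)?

Pre-subsidy: 886/7 - (1/7)q = 154/9 + (1/9)q gives q* = 431 and p* = 65.
With the rebate, buyers effectively pay pb = ps − 14, where ps is the price sellers receive.
On the curves, pb = 886/7 - (1/7)q and ps = 154/9 + (1/9)q; the wedge ps − pb = 14 gives 154/9 + (1/9)q − (886/7 - (1/7)q) = 14, so q' = 486.125.
Then pb = 886/7 − (1/7)·486.125 = 57.125 and ps = 154/9 + (1/9)·486.125 = 71.125.
ΔCS = ½(431 + 486.125)(65 − 57.125) = 3611.1796875; ΔPS = ½(431 + 486.125)(71.125 − 65) = 2808.6953125.
Government spending = 14 × 486.125 = 6805.75.
Net change = 3611.1796875 + 2808.6953125 − 6805.75 = -385.875. The loss equals the DWL triangle ½·14·55.125.

Net change in total surplus = -$385.875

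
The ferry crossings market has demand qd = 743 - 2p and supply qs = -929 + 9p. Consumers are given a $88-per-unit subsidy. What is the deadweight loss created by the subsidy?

Pre-subsidy: 743 - 2p = -929 + 9p gives p* = 152, q* = 439.
With the rebate, buyers effectively pay pb = ps − 88, where ps is the price sellers receive.
Demand in terms of ps becomes qd = 743 − 2(ps − 88) = 919 - 2ps. Setting this equal to supply: 919 - 2ps = -929 + 9ps, so ps = 168.
Buyers pay pb = 168 − 88 = 80; q' = -929 + 9·168 = 583.
The subsidy expands output by 583 − 439 = 144 past the efficient level; on those units the gap between marginal cost and willingness to pay runs from 0 up to 88.
DWL = ½ × 88 × 144 = 6336.

Deadweight loss = $6336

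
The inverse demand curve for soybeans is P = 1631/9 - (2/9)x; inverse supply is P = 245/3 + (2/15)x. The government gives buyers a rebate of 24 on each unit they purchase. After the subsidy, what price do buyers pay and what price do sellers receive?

Pre-subsidy: 1631/9 - (2/9)x = 245/3 + (2/15)x gives x* = 280 and P* = 119.
With the rebate, buyers effectively pay Pb = Ps − 24, where Ps is the price sellers receive.
On the curves, Pb = 1631/9 - (2/9)x and Ps = 245/3 + (2/15)x; the wedge Ps − Pb = 24 gives 245/3 + (2/15)x − (1631/9 - (2/9)x) = 24, so x' = 347.5.
Then Pb = 1631/9 − (2/9)·347.5 = 104 and Ps = 245/3 + (2/15)·347.5 = 128.

Buyers pay 104; sellers receive 128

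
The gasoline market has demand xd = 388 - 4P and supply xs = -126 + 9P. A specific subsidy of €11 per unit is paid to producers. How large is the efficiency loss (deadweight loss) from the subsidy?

Pre-subsidy: 388 - 4P = -126 + 9P gives P* = 514/13, x* = 2988/13.
With the subsidy, sellers receive Ps = Pb + 11 for each unit, where Pb is the price buyers pay.
Supply in terms of Pb becomes xs = -126 + 9(Pb + 11) = -27 + 9Pb. Setting this equal to demand: 388 - 4Pb = -27 + 9Pb, so Pb = 415/13.
Sellers receive Ps = 415/13 + 11 = 558/13; x' = 388 − 4·(415/13) = 3384/13.
The subsidy expands output by 3384/13 − 2988/13 = 396/13 past the efficient level; on those units the gap between marginal cost and willingness to pay runs from 0 up to 11.
DWL = ½ × 11 × 396/13 = 2178/13.

Deadweight loss = 2178/13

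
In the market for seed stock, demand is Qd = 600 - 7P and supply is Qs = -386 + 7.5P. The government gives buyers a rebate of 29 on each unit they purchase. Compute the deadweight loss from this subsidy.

Pre-subsidy: 600 - 7P = -386 + 7.5P gives P* = 68, Q* = 124.
With the rebate, buyers effectively pay Pb = Ps − 29, where Ps is the price sellers receive.
Demand in terms of Ps becomes Qd = 600 − 7(Ps − 29) = 803 - 7Ps. Setting this equal to supply: 803 - 7Ps = -386 + 7.5Ps, so Ps = 82.
Buyers pay Pb = 82 − 29 = 53; Q' = -386 + 7.5·82 = 229.
The subsidy expands output by 229 − 124 = 105 past the efficient level; on those units the gap between marginal cost and willingness to pay runs from 0 up to 29.
DWL = ½ × 29 × 105 = 1522.5.

Deadweight loss = 1522.5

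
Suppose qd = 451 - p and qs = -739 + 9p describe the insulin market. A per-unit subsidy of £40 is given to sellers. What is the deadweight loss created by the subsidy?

Deadweight loss = £720

Pre-subsidy: 451 - p = -739 + 9p gives p* = 119, q* = 332.
With the subsidy, sellers receive ps = pb + 40 for each unit, where pb is the price buyers pay.
Supply in terms of pb becomes qs = -739 + 9(pb + 40) = -379 + 9pb. Setting this equal to demand: 451 - pb = -379 + 9pb, so pb = 83.
Sellers receive ps = 83 + 40 = 123; q' = 451 − 1·83 = 368.
The subsidy expands output by 368 − 332 = 36 past the efficient level; on those units the gap between marginal cost and willingness to pay runs from 0 up to 40.
DWL = ½ × 40 × 36 = 720.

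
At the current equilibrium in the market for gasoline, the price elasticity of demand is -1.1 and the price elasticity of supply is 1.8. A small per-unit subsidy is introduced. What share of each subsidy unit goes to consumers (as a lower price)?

Consumer share = 18/29

For a small subsidy around the equilibrium, the benefit split depends on the relative slopes, which at a point are proportional to the elasticities.
Buyer share = εs/(εs + |εd|) = 1.8/(1.8 + 1.1) = 18/29; seller share = |εd|/(εs + |εd|) = 11/29.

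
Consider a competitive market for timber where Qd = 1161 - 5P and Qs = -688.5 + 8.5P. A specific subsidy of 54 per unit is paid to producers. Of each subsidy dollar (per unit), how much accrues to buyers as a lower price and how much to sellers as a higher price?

Buyers gain 34 per unit; sellers gain 20 per unit

Pre-subsidy: 1161 - 5P = -688.5 + 8.5P gives P* = 137, Q* = 476.
With the subsidy, sellers receive Ps = Pb + 54 for each unit, where Pb is the price buyers pay.
Supply in terms of Pb becomes Qs = -688.5 + 8.5(Pb + 54) = -229.5 + 8.5Pb. Setting this equal to demand: 1161 - 5Pb = -229.5 + 8.5Pb, so Pb = 103.
Sellers receive Ps = 103 + 54 = 157; Q' = 1161 − 5·103 = 646.
Buyers' price falls by P* − Pb = 137 − 103 = 34; sellers' price rises by Ps − P* = 157 − 137 = 20.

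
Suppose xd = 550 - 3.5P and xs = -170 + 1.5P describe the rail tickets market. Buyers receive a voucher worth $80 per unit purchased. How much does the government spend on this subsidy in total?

Pre-subsidy: 550 - 3.5P = -170 + 1.5P gives P* = 144, x* = 46.
With the rebate, buyers effectively pay Pb = Ps − 80, where Ps is the price sellers receive.
Demand in terms of Ps becomes xd = 550 − 3.5(Ps − 80) = 830 - 3.5Ps. Setting this equal to supply: 830 - 3.5Ps = -170 + 1.5Ps, so Ps = 200.
Buyers pay Pb = 200 − 80 = 120; x' = -170 + 1.5·200 = 130.
Government outlay = subsidy × quantity = 80 × 130 = 10400.

Government cost = $10400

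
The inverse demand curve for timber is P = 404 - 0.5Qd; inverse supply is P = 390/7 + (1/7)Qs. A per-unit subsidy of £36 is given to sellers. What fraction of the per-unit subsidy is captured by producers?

Pre-subsidy: 404 - 0.5Q = 390/7 + (1/7)Q gives Q* = 4876/9 and P* = 1198/9.
With the subsidy, sellers receive Ps = Pb + 36 for each unit, where Pb is the price buyers pay.
On the curves, Pb = 404 - 0.5Q and Ps = 390/7 + (1/7)Q; the wedge Ps − Pb = 36 gives 390/7 + (1/7)Q − (404 - 0.5Q) = 36, so Q' = 5380/9.
Then Pb = 404 − 0.5·(5380/9) = 946/9 and Ps = 390/7 + (1/7)·(5380/9) = 1270/9.
Buyers' price falls by P* − Pb = 1198/9 − 946/9 = 28; sellers' price rises by Ps − P* = 1270/9 − 1198/9 = 8.
So producers capture 8/36 = 2/9 of each unit of subsidy.

Producer share = 2/9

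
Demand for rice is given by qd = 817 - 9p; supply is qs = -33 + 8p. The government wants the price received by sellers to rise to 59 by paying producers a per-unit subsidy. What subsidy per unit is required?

At a seller price of 59, quantity supplied is -33 + 8·59 = 439.
Buyers absorb 439 only when they pay pb with 817 − 9·pb = 439, i.e. pb = 42.
s = ps − pb = 59 − 42 = 17.

Required subsidy s = 17 per unit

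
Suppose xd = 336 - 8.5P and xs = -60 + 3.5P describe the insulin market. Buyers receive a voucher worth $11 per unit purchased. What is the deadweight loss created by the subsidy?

Deadweight loss = 14399/96

Pre-subsidy: 336 - 8.5P = -60 + 3.5P gives P* = 33, x* = 55.5.
With the rebate, buyers effectively pay Pb = Ps − 11, where Ps is the price sellers receive.
Demand in terms of Ps becomes xd = 336 − 8.5(Ps − 11) = 429.5 - 8.5Ps. Setting this equal to supply: 429.5 - 8.5Ps = -60 + 3.5Ps, so Ps = 979/24.
Buyers pay Pb = 979/24 − 11 = 715/24; x' = -60 + 3.5·(979/24) = 3973/48.
The subsidy expands output by 3973/48 − 55.5 = 1309/48 past the efficient level; on those units the gap between marginal cost and willingness to pay runs from 0 up to 11.
DWL = ½ × 11 × 1309/48 = 14399/96.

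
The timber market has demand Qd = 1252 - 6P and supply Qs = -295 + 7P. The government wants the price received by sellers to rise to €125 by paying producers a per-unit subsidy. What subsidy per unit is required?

At a seller price of 125, quantity supplied is -295 + 7·125 = 580.
Buyers absorb 580 only when they pay Pb with 1252 − 6·Pb = 580, i.e. Pb = 112.
s = Ps − Pb = 125 − 112 = 13.

Required subsidy s = €13 per unit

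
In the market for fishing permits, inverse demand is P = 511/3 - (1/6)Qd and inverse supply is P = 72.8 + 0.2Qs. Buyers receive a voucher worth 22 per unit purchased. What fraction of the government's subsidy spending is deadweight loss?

Pre-subsidy: 511/3 - (1/6)Q = 72.8 + 0.2Q gives Q* = 266 and P* = 126.
With the rebate, buyers effectively pay Pb = Ps − 22, where Ps is the price sellers receive.
On the curves, Pb = 511/3 - (1/6)Q and Ps = 72.8 + 0.2Q; the wedge Ps − Pb = 22 gives 72.8 + 0.2Q − (511/3 - (1/6)Q) = 22, so Q' = 326.
Then Pb = 511/3 − (1/6)·326 = 116 and Ps = 72.8 + 0.2·326 = 138.
ΔCS = ½(266 + 326)(126 − 116) = 2960; ΔPS = ½(266 + 326)(138 − 126) = 3552.
Government spending = 22 × 326 = 7172.
DWL = ½ × 22 × (326 − 266) = 660; fraction = 660 / 7172 = 15/163.

DWL / government spending = 15/163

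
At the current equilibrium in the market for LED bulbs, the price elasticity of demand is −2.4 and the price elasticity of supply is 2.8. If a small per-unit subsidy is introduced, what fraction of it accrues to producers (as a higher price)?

For a small subsidy around the equilibrium, the benefit split depends on the relative slopes, which at a point are proportional to the elasticities.
Buyer share = εs/(εs + |εd|) = 2.8/(2.8 + 2.4) = 7/13; seller share = |εd|/(εs + |εd|) = 6/13.
So producers capture 6/13 of the subsidy.

Producer share = 6/13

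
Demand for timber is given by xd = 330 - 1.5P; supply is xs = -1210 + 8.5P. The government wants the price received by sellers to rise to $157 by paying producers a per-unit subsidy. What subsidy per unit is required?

At a seller price of 157, quantity supplied is -1210 + 8.5·157 = 124.5.
Buyers absorb 124.5 only when they pay Pb with 330 − 1.5·Pb = 124.5, i.e. Pb = 137.
s = Ps − Pb = 157 − 137 = 20.

Required subsidy s = $20 per unit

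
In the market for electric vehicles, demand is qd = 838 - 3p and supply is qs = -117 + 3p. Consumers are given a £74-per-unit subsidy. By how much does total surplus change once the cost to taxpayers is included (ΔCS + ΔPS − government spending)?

Pre-subsidy: 838 - 3p = -117 + 3p gives p* = 955/6, q* = 360.5.
With the rebate, buyers effectively pay pb = ps − 74, where ps is the price sellers receive.
Demand in terms of ps becomes qd = 838 − 3(ps − 74) = 1060 - 3ps. Setting this equal to supply: 1060 - 3ps = -117 + 3ps, so ps = 1177/6.
Buyers pay pb = 1177/6 − 74 = 733/6; q' = -117 + 3·(1177/6) = 471.5.
ΔCS = ½(360.5 + 471.5)(955/6 − 733/6) = 15392; ΔPS = ½(360.5 + 471.5)(1177/6 − 955/6) = 15392.
Government spending = 74 × 471.5 = 34891.
Net change = 15392 + 15392 − 34891 = -4107. The loss equals the DWL triangle ½·74·111.

Net change in total surplus = -£4107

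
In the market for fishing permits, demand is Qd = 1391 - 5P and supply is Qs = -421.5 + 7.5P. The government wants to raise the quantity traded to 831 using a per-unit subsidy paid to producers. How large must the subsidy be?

At Q = 831, invert demand for the buyer price: Pb = (1391 − 831)/5 = 112; invert supply for the seller price: Ps = (831 − (-421.5))/7.5 = 167.
The subsidy must fill the gap: s = Ps − Pb = 167 − 112 = 55.

Required subsidy s = 55 per unit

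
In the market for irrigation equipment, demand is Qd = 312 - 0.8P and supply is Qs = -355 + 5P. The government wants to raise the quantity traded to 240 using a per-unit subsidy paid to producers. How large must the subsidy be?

At Q = 240, invert demand for the buyer price: Pb = (312 − 240)/0.8 = 90; invert supply for the seller price: Ps = (240 − (-355))/5 = 119.
The subsidy must fill the gap: s = Ps − Pb = 119 − 90 = 29.

Required subsidy s = 29 per unit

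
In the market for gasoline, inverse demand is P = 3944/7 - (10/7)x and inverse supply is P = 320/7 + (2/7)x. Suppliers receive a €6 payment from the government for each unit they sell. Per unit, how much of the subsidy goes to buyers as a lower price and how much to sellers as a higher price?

Buyers gain €5 per unit; sellers gain €1 per unit

Pre-subsidy: 3944/7 - (10/7)x = 320/7 + (2/7)x gives x* = 302 and P* = 132.
With the subsidy, sellers receive Ps = Pb + 6 for each unit, where Pb is the price buyers pay.
On the curves, Pb = 3944/7 - (10/7)x and Ps = 320/7 + (2/7)x; the wedge Ps − Pb = 6 gives 320/7 + (2/7)x − (3944/7 - (10/7)x) = 6, so x' = 305.5.
Then Pb = 3944/7 − (10/7)·305.5 = 127 and Ps = 320/7 + (2/7)·305.5 = 133.
Buyers' price falls by P* − Pb = 132 − 127 = 5; sellers' price rises by Ps − P* = 133 − 132 = 1.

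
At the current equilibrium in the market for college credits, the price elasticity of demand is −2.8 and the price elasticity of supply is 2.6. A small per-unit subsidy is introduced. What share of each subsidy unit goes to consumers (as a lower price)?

For a small subsidy around the equilibrium, the benefit split depends on the relative slopes, which at a point are proportional to the elasticities.
Buyer share = εs/(εs + |εd|) = 2.6/(2.6 + 2.8) = 13/27; seller share = |εd|/(εs + |εd|) = 14/27.

Consumer share = 13/27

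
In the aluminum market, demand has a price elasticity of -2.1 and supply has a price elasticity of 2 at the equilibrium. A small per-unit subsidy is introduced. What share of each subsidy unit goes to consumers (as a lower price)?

For a small subsidy around the equilibrium, the benefit split depends on the relative slopes, which at a point are proportional to the elasticities.
Buyer share = εs/(εs + |εd|) = 2/(2 + 2.1) = 20/41; seller share = |εd|/(εs + |εd|) = 21/41.

Consumer share = 20/41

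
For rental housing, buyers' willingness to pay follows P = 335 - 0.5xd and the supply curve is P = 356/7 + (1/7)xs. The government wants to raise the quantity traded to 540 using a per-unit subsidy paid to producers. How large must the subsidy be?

Required subsidy s = 63 per unit

At x = 540, from the demand curve buyers pay Pb = 335 − 0.5·540 = 65; from the supply curve sellers need Ps = 356/7 + (1/7)·540 = 128.
The subsidy must fill the gap: s = Ps − Pb = 128 − 65 = 63.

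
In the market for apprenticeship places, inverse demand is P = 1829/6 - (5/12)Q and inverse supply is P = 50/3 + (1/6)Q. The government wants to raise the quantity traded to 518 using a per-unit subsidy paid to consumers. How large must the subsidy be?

Required subsidy s = 14 per unit

At Q = 518, from the demand curve buyers pay Pb = 1829/6 − (5/12)·518 = 89; from the supply curve sellers need Ps = 50/3 + (1/6)·518 = 103.
The subsidy must fill the gap: s = Ps − Pb = 103 − 89 = 14.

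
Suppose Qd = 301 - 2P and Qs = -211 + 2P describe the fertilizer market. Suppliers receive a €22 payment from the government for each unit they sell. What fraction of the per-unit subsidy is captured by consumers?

Consumer share = 0.5

Pre-subsidy: 301 - 2P = -211 + 2P gives P* = 128, Q* = 45.
With the subsidy, sellers receive Ps = Pb + 22 for each unit, where Pb is the price buyers pay.
Supply in terms of Pb becomes Qs = -211 + 2(Pb + 22) = -167 + 2Pb. Setting this equal to demand: 301 - 2Pb = -167 + 2Pb, so Pb = 117.
Sellers receive Ps = 117 + 22 = 139; Q' = 301 − 2·117 = 67.
Buyers' price falls by P* − Pb = 128 − 117 = 11; sellers' price rises by Ps − P* = 139 − 128 = 11.
So consumers capture 11/22 = 0.5 of each unit of subsidy.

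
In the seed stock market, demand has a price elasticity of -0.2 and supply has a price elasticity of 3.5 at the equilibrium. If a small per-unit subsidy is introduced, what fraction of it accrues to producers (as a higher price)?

For a small subsidy around the equilibrium, the benefit split depends on the relative slopes, which at a point are proportional to the elasticities.
Buyer share = εs/(εs + |εd|) = 3.5/(3.5 + 0.2) = 35/37; seller share = |εd|/(εs + |εd|) = 2/37.
So producers capture 2/37 of the subsidy.

Producer share = 2/37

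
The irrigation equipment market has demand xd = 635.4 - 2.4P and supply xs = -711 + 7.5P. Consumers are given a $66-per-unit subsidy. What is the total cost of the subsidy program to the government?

Pre-subsidy: 635.4 - 2.4P = -711 + 7.5P gives P* = 136, x* = 309.
With the rebate, buyers effectively pay Pb = Ps − 66, where Ps is the price sellers receive.
Demand in terms of Ps becomes xd = 635.4 − 2.4(Ps − 66) = 793.8 - 2.4Ps. Setting this equal to supply: 793.8 - 2.4Ps = -711 + 7.5Ps, so Ps = 152.
Buyers pay Pb = 152 − 66 = 86; x' = -711 + 7.5·152 = 429.
Government outlay = subsidy × quantity = 66 × 429 = 28314.

Government cost = $28314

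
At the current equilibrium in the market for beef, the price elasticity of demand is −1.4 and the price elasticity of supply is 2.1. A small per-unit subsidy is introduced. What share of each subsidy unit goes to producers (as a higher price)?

Producer share = 0.4

For a small subsidy around the equilibrium, the benefit split depends on the relative slopes, which at a point are proportional to the elasticities.
Buyer share = εs/(εs + |εd|) = 2.1/(2.1 + 1.4) = 0.6; seller share = |εd|/(εs + |εd|) = 0.4.
So producers capture 0.4 of the subsidy.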